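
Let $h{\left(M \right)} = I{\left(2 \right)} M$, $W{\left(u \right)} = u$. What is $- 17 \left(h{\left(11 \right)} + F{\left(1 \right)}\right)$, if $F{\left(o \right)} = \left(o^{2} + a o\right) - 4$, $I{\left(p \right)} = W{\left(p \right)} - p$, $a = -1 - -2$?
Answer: $34$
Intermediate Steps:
$a = 1$ ($a = -1 + 2 = 1$)
$I{\left(p \right)} = 0$ ($I{\left(p \right)} = p - p = 0$)
$F{\left(o \right)} = -4 + o + o^{2}$ ($F{\left(o \right)} = \left(o^{2} + 1 o\right) - 4 = \left(o^{2} + o\right) - 4 = \left(o + o^{2}\right) - 4 = -4 + o + o^{2}$)
$h{\left(M \right)} = 0$ ($h{\left(M \right)} = 0 M = 0$)
$- 17 \left(h{\left(11 \right)} + F{\left(1 \right)}\right) = - 17 \left(0 + \left(-4 + 1 + 1^{2}\right)\right) = - 17 \left(0 + \left(-4 + 1 + 1\right)\right) = - 17 \left(0 - 2\right) = \left(-17\right) \left(-2\right) = 34$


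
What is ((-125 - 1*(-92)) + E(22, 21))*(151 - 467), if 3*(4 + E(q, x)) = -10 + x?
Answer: 31600/3 ≈ 10533.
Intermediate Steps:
E(q, x) = -22/3 + x/3 (E(q, x) = -4 + (-10 + x)/3 = -4 + (-10/3 + x/3) = -22/3 + x/3)
((-125 - 1*(-92)) + E(22, 21))*(151 - 467) = ((-125 - 1*(-92)) + (-22/3 + (⅓)*21))*(151 - 467) = ((-125 + 92) + (-22/3 + 7))*(-316) = (-33 - ⅓)*(-316) = -100/3*(-316) = 31600/3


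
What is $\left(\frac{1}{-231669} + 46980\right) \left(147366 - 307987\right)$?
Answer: $- \frac{1748168384813399}{231669} \approx -7.546 \cdot 10^{9}$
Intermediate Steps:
$\left(\frac{1}{-231669} + 46980\right) \left(147366 - 307987\right) = \left(- \frac{1}{231669} + 46980\right) \left(-160621\right) = \frac{10883809619}{231669} \left(-160621\right) = - \frac{1748168384813399}{231669}$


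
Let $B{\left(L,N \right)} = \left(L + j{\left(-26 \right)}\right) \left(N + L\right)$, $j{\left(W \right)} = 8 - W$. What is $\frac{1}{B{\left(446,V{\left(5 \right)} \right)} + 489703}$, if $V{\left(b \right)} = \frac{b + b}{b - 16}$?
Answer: $\frac{11}{7736813} \approx 1.4218 \cdot 10^{-6}$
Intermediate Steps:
$V{\left(b \right)} = \frac{2 b}{-16 + b}$
$B{\left(L,N \right)} = \left(34 + L\right) \left(L + N\right)$ ($B{\left(L,N \right)} = \left(L + \left(8 - -26\right)\right) \left(N + L\right) = \left(L + \left(8 + 26\right)\right) \left(L + N\right) = \left(L + 34\right) \left(L + N\right) = \left(34 + L\right) \left(L + N\right)$)
$\frac{1}{B{\left(446,V{\left(5 \right)} \right)} + 489703} = \frac{1}{\left(446^{2} + 34 \cdot 446 + 34 \cdot 2 \cdot 5 \frac{1}{-16 + 5} + 446 \cdot 2 \cdot 5 \frac{1}{-16 + 5}\right) + 489703} = \frac{1}{\left(198916 + 15164 + 34 \cdot 2 \cdot 5 \frac{1}{-11} + 446 \cdot 2 \cdot 5 \frac{1}{-11}\right) + 489703} = \frac{1}{\left(198916 + 15164 + 34 \cdot 2 \cdot 5 \left(- \frac{1}{11}\right) + 446 \cdot 2 \cdot 5 \left(- \frac{1}{11}\right)\right) + 489703} = \frac{1}{\left(198916 + 15164 + 34 \left(- \frac{10}{11}\right) + 446 \left(- \frac{10}{11}\right)\right) + 489703} = \frac{1}{\left(198916 + 15164 - \frac{340}{11} - \frac{4460}{11}\right) + 489703} = \frac{1}{\frac{2350080}{11} + 489703} = \frac{1}{\frac{7736813}{11}} = \frac{11}{7736813}$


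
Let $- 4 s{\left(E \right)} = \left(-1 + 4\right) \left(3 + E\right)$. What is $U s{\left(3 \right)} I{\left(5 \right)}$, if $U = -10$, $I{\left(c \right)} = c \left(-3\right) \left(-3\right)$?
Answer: $2025$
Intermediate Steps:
$I{\left(c \right)} = 9 c$ ($I{\left(c \right)} = - 3 c \left(-3\right) = 9 c$)
$s{\left(E \right)} = - \frac{9}{4} - \frac{3 E}{4}$ ($s{\left(E \right)} = - \frac{\left(-1 + 4\right) \left(3 + E\right)}{4} = - \frac{3 \left(3 + E\right)}{4} = - \frac{9 + 3 E}{4} = - \frac{9}{4} - \frac{3 E}{4}$)
$U s{\left(3 \right)} I{\left(5 \right)} = - 10 \left(- \frac{9}{4} - \frac{9}{4}\right) 9 \cdot 5 = - 10 \left(- \frac{9}{4} - \frac{9}{4}\right) 45 = \left(-10\right) \left(- \frac{9}{2}\right) 45 = 45 \cdot 45 = 2025$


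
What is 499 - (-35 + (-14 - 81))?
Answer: 629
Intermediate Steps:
499 - (-35 + (-14 - 81)) = 499 - (-35 - 95) = 499 - 1*(-130) = 499 + 130 = 629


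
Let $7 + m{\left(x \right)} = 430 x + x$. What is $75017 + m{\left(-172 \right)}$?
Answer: $878$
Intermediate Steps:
$m{\left(x \right)} = -7 + 431 x$ ($m{\left(x \right)} = -7 + \left(430 x + x\right) = -7 + 431 x$)
$75017 + m{\left(-172 \right)} = 75017 + \left(-7 + 431 \left(-172\right)\right) = 75017 - 74139 = 878$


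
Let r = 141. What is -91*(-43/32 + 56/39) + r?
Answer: 12731/96 ≈ 132.61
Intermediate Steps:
-91*(-43/32 + 56/39) + r = -91*(-43/32 + 56/39) + 141 = -91*115/1248 + 141 = -805/96 + 141 = 12731/96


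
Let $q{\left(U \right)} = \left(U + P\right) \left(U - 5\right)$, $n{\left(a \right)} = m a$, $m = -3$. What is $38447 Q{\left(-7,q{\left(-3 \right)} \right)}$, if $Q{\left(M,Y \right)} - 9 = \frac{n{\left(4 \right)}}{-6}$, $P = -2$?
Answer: $422917$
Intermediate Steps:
$n{\left(a \right)} = - 3 a$
$q{\left(U \right)} = \left(-5 + U\right) \left(-2 + U\right)$ ($q{\left(U \right)} = \left(U - 2\right) \left(U - 5\right) = \left(-2 + U\right) \left(-5 + U\right) = \left(-5 + U\right) \left(-2 + U\right)$)
$Q{\left(M,Y \right)} = 11$ ($Q{\left(M,Y \right)} = 9 + \frac{\left(-3\right) 4}{-6} = 9 - -2 = 9 + 2 = 11$)
$38447 Q{\left(-7,q{\left(-3 \right)} \right)} = 38447 \cdot 11 = 422917$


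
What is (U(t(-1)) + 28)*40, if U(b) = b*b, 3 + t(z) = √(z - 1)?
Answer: 1400 - 240*I*√2 ≈ 1400.0 - 339.41*I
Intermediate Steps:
t(z) = -3 + √(-1 + z) (t(z) = -3 + √(z - 1) = -3 + √(-1 + z))
U(b) = b²
(U(t(-1)) + 28)*40 = ((-3 + √(-1 - 1))² + 28)*40 = ((-3 + √(-2))² + 28)*40 = ((-3 + I*√2)² + 28)*40 = (28 + (-3 + I*√2)²)*40 = 1120 + 40*(-3 + I*√2)²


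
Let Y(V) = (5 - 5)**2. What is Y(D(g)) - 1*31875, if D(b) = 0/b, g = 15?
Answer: -31875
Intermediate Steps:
D(b) = 0
Y(V) = 0 (Y(V) = 0**2 = 0)
Y(D(g)) - 1*31875 = 0 - 1*31875 = 0 - 31875 = -31875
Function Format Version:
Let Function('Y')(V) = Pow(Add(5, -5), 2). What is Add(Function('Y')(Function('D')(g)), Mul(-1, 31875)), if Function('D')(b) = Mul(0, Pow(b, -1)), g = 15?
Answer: -31875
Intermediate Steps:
Function('D')(b) = 0
Function('Y')(V) = 0 (Function('Y')(V) = Pow(0, 2) = 0)
Add(Function('Y')(Function('D')(g)), Mul(-1, 31875)) = Add(0, Mul(-1, 31875)) = Add(0, -31875) = -31875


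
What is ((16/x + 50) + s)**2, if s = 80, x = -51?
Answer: 43744996/2601 ≈ 16819.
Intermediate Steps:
((16/x + 50) + s)**2 = ((16/(-51) + 50) + 80)**2 = ((16*(-1/51) + 50) + 80)**2 = ((-16/51 + 50) + 80)**2 = (2534/51 + 80)**2 = (6614/51)**2 = 43744996/2601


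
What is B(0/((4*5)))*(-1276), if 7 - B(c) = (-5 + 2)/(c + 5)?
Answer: -48488/5 ≈ -9697.6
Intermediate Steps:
B(c) = 7 + 3/(5 + c) (B(c) = 7 - (-5 + 2)/(c + 5) = 7 - (-3)/(5 + c) = 7 + 3/(5 + c))
B(0/((4*5)))*(-1276) = ((38 + 7*(0/((4*5))))/(5 + 0/((4*5))))*(-1276) = ((38 + 7*(0/20))/(5 + 0/20))*(-1276) = ((38 + 7*(0*(1/20)))/(5 + 0*(1/20)))*(-1276) = ((38 + 7*0)/(5 + 0))*(-1276) = ((38 + 0)/5)*(-1276) = ((1/5)*38)*(-1276) = (38/5)*(-1276) = -48488/5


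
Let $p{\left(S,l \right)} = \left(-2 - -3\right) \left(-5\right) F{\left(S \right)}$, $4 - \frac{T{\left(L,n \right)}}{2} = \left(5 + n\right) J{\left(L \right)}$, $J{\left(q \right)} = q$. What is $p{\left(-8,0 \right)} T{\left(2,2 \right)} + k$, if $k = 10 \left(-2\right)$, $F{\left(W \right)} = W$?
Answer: $-820$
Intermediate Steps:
$T{\left(L,n \right)} = 8 - 2 L \left(5 + n\right)$ ($T{\left(L,n \right)} = 8 - 2 \left(5 + n\right) L = 8 - 2 L \left(5 + n\right)$)
$p{\left(S,l \right)} = - 5 S$ ($p{\left(S,l \right)} = \left(-2 - -3\right) \left(-5\right) S = \left(-2 + 3\right) \left(-5\right) S = 1 \left(-5\right) S = - 5 S$)
$k = -20$
$p{\left(-8,0 \right)} T{\left(2,2 \right)} + k = \left(-5\right) \left(-8\right) \left(8 - 20 - 4 \cdot 2\right) - 20 = 40 \left(8 - 20 - 8\right) - 20 = 40 \left(-20\right) - 20 = -800 - 20 = -820$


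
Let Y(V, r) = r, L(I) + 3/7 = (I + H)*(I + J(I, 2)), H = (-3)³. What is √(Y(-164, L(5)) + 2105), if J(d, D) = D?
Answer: √95578/7 ≈ 44.165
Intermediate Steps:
H = -27
L(I) = -3/7 + (-27 + I)*(2 + I) (L(I) = -3/7 + (I - 27)*(I + 2) = -3/7 + (-27 + I)*(2 + I))
√(Y(-164, L(5)) + 2105) = √((-381/7 + 5² - 25*5) + 2105) = √((-381/7 + 25 - 125) + 2105) = √(-1081/7 + 2105) = √(13654/7) = √95578/7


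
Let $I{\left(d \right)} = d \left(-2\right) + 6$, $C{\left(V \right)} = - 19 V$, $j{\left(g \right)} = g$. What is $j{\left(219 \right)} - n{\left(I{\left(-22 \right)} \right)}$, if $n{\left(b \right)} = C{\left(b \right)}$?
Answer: $1169$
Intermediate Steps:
$I{\left(d \right)} = 6 - 2 d$ ($I{\left(d \right)} = - 2 d + 6 = 6 - 2 d$)
$n{\left(b \right)} = - 19 b$
$j{\left(219 \right)} - n{\left(I{\left(-22 \right)} \right)} = 219 - - 19 \left(6 - -44\right) = 219 - - 19 \left(6 + 44\right) = 219 - \left(-19\right) 50 = 219 - -950 = 219 + 950 = 1169$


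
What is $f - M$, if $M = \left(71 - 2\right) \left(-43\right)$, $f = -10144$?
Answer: $-7177$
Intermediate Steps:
$M = -2967$ ($M = 69 \left(-43\right) = -2967$)
$f - M = -10144 - -2967 = -10144 + 2967 = -7177$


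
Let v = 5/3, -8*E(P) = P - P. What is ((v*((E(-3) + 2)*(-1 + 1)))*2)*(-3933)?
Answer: 0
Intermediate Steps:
E(P) = 0 (E(P) = -(P - P)/8 = -1/8*0 = 0)
v = 5/3 (v = 5*(1/3) = 5/3 ≈ 1.6667)
((v*((E(-3) + 2)*(-1 + 1)))*2)*(-3933) = ((5*((0 + 2)*(-1 + 1))/3)*2)*(-3933) = ((5*(2*0)/3)*2)*(-3933) = (((5/3)*0)*2)*(-3933) = (0*2)*(-3933) = 0*(-3933) = 0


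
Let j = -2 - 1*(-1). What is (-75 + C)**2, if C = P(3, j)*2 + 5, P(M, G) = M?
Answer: 4096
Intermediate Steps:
j = -1 (j = -2 + 1 = -1)
C = 11 (C = 3*2 + 5 = 6 + 5 = 11)
(-75 + C)**2 = (-75 + 11)**2 = (-64)**2 = 4096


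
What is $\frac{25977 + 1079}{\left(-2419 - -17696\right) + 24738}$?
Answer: $\frac{27056}{40015} \approx 0.67615$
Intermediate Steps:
$\frac{25977 + 1079}{\left(-2419 - -17696\right) + 24738} = \frac{27056}{\left(-2419 + 17696\right) + 24738} = \frac{27056}{15277 + 24738} = \frac{27056}{40015}$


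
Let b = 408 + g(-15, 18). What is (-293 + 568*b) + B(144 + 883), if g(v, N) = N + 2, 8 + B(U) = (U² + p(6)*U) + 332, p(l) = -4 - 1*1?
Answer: 1292729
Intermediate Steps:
p(l) = -5 (p(l) = -4 - 1 = -5)
B(U) = 324 + U² - 5*U (B(U) = -8 + ((U² - 5*U) + 332) = -8 + (332 + U² - 5*U) = 324 + U² - 5*U)
g(v, N) = 2 + N
b = 428 (b = 408 + (2 + 18) = 408 + 20 = 428)
(-293 + 568*b) + B(144 + 883) = (-293 + 568*428) + (324 + (144 + 883)² - 5*(144 + 883)) = (-293 + 243104) + (324 + 1027² - 5*1027) = 242811 + (324 + 1054729 - 5135) = 242811 + 1049918 = 1292729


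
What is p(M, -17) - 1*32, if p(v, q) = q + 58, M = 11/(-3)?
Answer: 9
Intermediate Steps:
M = -11/3 (M = -⅓*11 = -11/3 ≈ -3.6667)
p(v, q) = 58 + q
p(M, -17) - 1*32 = (58 - 17) - 1*32 = 41 - 32 = 9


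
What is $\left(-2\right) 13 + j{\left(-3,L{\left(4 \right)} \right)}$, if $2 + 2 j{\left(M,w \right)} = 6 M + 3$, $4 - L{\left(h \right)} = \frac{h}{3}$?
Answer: $- \frac{69}{2} \approx -34.5$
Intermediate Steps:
$L{\left(h \right)} = 4 - \frac{h}{3}$
$j{\left(M,w \right)} = \frac{1}{2} + 3 M$ ($j{\left(M,w \right)} = -1 + \frac{6 M + 3}{2} = -1 + \frac{3 + 6 M}{2} = -1 + \left(\frac{3}{2} + 3 M\right) = \frac{1}{2} + 3 M$)
$\left(-2\right) 13 + j{\left(-3,L{\left(4 \right)} \right)} = \left(-2\right) 13 + \left(\frac{1}{2} + 3 \left(-3\right)\right) = -26 + \left(\frac{1}{2} - 9\right) = -26 - \frac{17}{2} = - \frac{69}{2}$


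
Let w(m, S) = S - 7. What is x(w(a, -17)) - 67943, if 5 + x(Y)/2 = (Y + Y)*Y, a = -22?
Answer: -65649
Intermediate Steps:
w(m, S) = -7 + S
x(Y) = -10 + 4*Y² (x(Y) = -10 + 2*((Y + Y)*Y) = -10 + 2*((2*Y)*Y) = -10 + 2*(2*Y²) = -10 + 4*Y²)
x(w(a, -17)) - 67943 = (-10 + 4*(-7 - 17)²) - 67943 = (-10 + 4*(-24)²) - 67943 = (-10 + 4*576) - 67943 = (-10 + 2304) - 67943 = 2294 - 67943 = -65649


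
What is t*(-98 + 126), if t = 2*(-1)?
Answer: -56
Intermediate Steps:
t = -2
t*(-98 + 126) = -2*(-98 + 126) = -2*28 = -56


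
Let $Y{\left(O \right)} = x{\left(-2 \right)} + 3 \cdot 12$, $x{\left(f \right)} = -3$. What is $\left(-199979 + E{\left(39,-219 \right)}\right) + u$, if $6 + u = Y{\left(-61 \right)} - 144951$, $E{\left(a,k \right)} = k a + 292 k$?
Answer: $-417392$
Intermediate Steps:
$Y{\left(O \right)} = 33$ ($Y{\left(O \right)} = -3 + 3 \cdot 12 = -3 + 36 = 33$)
$E{\left(a,k \right)} = 292 k + a k$ ($E{\left(a,k \right)} = a k + 292 k = 292 k + a k$)
$u = -144924$ ($u = -6 + \left(33 - 144951\right) = -6 - 144918 = -144924$)
$\left(-199979 + E{\left(39,-219 \right)}\right) + u = \left(-199979 - 219 \left(292 + 39\right)\right) - 144924 = \left(-199979 - 72489\right) - 144924 = -272468 - 144924 = -417392$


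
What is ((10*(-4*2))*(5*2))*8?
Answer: -6400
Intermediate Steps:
((10*(-4*2))*(5*2))*8 = ((10*(-8))*10)*8 = -80*10*8 = -800*8 = -6400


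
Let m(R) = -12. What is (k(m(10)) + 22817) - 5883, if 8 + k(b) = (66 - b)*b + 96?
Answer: 16086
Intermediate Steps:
k(b) = 88 + b*(66 - b) (k(b) = -8 + ((66 - b)*b + 96) = -8 + (b*(66 - b) + 96) = -8 + (96 + b*(66 - b)) = 88 + b*(66 - b))
(k(m(10)) + 22817) - 5883 = ((88 - 1*(-12)² + 66*(-12)) + 22817) - 5883 = ((88 - 1*144 - 792) + 22817) - 5883 = ((88 - 144 - 792) + 22817) - 5883 = (-848 + 22817) - 5883 = 21969 - 5883 = 16086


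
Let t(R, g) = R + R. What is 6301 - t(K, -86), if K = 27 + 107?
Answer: 6033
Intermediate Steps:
K = 134
t(R, g) = 2*R
6301 - t(K, -86) = 6301 - 2*134 = 6301 - 1*268 = 6301 - 268 = 6033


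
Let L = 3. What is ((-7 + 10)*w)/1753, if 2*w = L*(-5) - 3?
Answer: -27/1753 ≈ -0.015402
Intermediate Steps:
w = -9 (w = (3*(-5) - 3)/2 = (-15 - 3)/2 = (½)*(-18) = -9)
((-7 + 10)*w)/1753 = ((-7 + 10)*(-9))/1753 = (3*(-9))*(1/1753) = -27*1/1753 = -27/1753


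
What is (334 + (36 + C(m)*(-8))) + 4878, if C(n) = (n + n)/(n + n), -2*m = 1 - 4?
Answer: 5240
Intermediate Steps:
m = 3/2 (m = -(1 - 4)/2 = -1/2*(-3) = 3/2 ≈ 1.5000)
C(n) = 1 (C(n) = (2*n)/((2*n)) = (2*n)*(1/(2*n)) = 1)
(334 + (36 + C(m)*(-8))) + 4878 = (334 + (36 + 1*(-8))) + 4878 = (334 + (36 - 8)) + 4878 = (334 + 28) + 4878 = 362 + 4878 = 5240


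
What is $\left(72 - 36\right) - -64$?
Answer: $100$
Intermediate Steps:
$\left(72 - 36\right) - -64 = 36 + 64 = 100$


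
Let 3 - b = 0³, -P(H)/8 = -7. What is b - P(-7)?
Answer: -53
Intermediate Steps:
P(H) = 56 (P(H) = -8*(-7) = 56)
b = 3 (b = 3 - 1*0³ = 3 - 1*0 = 3 + 0 = 3)
b - P(-7) = 3 - 1*56 = 3 - 56 = -53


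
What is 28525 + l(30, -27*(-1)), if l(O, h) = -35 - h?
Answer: 28463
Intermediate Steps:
28525 + l(30, -27*(-1)) = 28525 + (-35 - (-27)*(-1)) = 28525 + (-35 - 1*27) = 28525 + (-35 - 27) = 28525 - 62 = 28463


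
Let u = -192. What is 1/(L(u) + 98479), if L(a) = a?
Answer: 1/98287 ≈ 1.0174e-5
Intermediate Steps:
1/(L(u) + 98479) = 1/(-192 + 98479) = 1/98287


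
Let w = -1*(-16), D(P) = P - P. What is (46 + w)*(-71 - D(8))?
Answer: -4402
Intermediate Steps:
D(P) = 0
w = 16
(46 + w)*(-71 - D(8)) = (46 + 16)*(-71 - 1*0) = 62*(-71 + 0) = 62*(-71) = -4402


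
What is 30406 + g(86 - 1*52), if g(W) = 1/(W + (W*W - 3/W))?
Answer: 1230135576/40457 ≈ 30406.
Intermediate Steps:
g(W) = 1/(W + W² - 3/W) (g(W) = 1/(W + (W² - 3/W)) = 1/(W + W² - 3/W))
30406 + g(86 - 1*52) = 30406 + (86 - 1*52)/(-3 + (86 - 1*52)² + (86 - 1*52)³) = 30406 + (86 - 52)/(-3 + (86 - 52)² + (86 - 52)³) = 30406 + 34/(-3 + 34² + 34³) = 30406 + 34/(-3 + 1156 + 39304) = 30406 + 34/40457 = 1230135576/40457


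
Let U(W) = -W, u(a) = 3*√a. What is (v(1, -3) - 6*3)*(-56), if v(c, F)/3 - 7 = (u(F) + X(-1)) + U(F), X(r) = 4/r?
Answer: -504*I*√3 ≈ -872.95*I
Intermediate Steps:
v(c, F) = 9 - 3*F + 9*√F (v(c, F) = 21 + 3*((3*√F + 4/(-1)) - F) = 21 + 3*((3*√F + 4*(-1)) - F) = 21 + 3*((3*√F - 4) - F) = 21 + 3*((-4 + 3*√F) - F) = 21 + 3*(-4 - F + 3*√F) = 21 + (-12 - 3*F + 9*√F) = 9 - 3*F + 9*√F)
(v(1, -3) - 6*3)*(-56) = ((9 - 3*(-3) + 9*√(-3)) - 6*3)*(-56) = ((9 + 9 + 9*(I*√3)) - 18)*(-56) = ((9 + 9 + 9*I*√3) - 18)*(-56) = ((18 + 9*I*√3) - 18)*(-56) = (9*I*√3)*(-56) = -504*I*√3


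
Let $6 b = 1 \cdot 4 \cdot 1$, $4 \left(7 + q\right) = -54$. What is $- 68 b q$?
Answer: $\frac{2788}{3} \approx 929.33$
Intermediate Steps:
$q = - \frac{41}{2}$ ($q = -7 + \frac{1}{4} \left(-54\right) = -7 - \frac{27}{2} = - \frac{41}{2} \approx -20.5$)
$b = \frac{2}{3}$ ($b = \frac{1 \cdot 4 \cdot 1}{6} = \frac{4 \cdot 1}{6} = \frac{1}{6} \cdot 4 = \frac{2}{3} \approx 0.66667$)
$- 68 b q = \left(-68\right) \frac{2}{3} \left(- \frac{41}{2}\right) = \left(- \frac{136}{3}\right) \left(- \frac{41}{2}\right) = \frac{2788}{3}$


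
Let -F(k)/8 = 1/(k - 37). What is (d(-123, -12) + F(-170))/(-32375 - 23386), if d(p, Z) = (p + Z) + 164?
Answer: -6011/11542527 ≈ -0.00052077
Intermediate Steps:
d(p, Z) = 164 + Z + p (d(p, Z) = (Z + p) + 164 = 164 + Z + p)
F(k) = -8/(-37 + k) (F(k) = -8/(k - 37) = -8/(-37 + k))
(d(-123, -12) + F(-170))/(-32375 - 23386) = ((164 - 12 - 123) - 8/(-37 - 170))/(-32375 - 23386) = (29 - 8/(-207))/(-55761) = (29 - 8*(-1/207))*(-1/55761) = (29 + 8/207)*(-1/55761) = (6011/207)*(-1/55761) = -6011/11542527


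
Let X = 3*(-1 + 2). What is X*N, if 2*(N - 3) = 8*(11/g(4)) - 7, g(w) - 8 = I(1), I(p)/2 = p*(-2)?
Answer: 63/2 ≈ 31.500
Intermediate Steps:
I(p) = -4*p (I(p) = 2*(p*(-2)) = 2*(-2*p) = -4*p)
g(w) = 4 (g(w) = 8 - 4*1 = 8 - 4 = 4)
N = 21/2 (N = 3 + (8*(11/4) - 7)/2 = 3 + (22 - 7)/2 = 3 + (½)*15 = 3 + 15/2 = 21/2 ≈ 10.500)
X = 3 (X = 3*1 = 3)
X*N = 3*(21/2) = 63/2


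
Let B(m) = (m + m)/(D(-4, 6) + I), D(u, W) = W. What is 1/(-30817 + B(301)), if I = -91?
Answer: -85/2620047 ≈ -3.2442e-5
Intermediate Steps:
B(m) = -2*m/85 (B(m) = (m + m)/(6 - 91) = (2*m)/(-85) = (2*m)*(-1/85) = -2*m/85)
1/(-30817 + B(301)) = 1/(-30817 - 2/85*301) = 1/(-30817 - 602/85) = 1/(-2620047/85) = -85/2620047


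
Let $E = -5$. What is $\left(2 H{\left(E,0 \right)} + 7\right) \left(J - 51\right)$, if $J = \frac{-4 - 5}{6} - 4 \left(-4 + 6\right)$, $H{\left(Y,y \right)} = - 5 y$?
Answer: $- \frac{847}{2} \approx -423.5$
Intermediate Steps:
$J = - \frac{19}{2}$ ($J = \left(-4 - 5\right) \frac{1}{6} - 8 = \left(-9\right) \frac{1}{6} - 8 = - \frac{3}{2} - 8 = - \frac{19}{2} \approx -9.5$)
$\left(2 H{\left(E,0 \right)} + 7\right) \left(J - 51\right) = \left(2 \left(\left(-5\right) 0\right) + 7\right) \left(- \frac{19}{2} - 51\right) = \left(2 \cdot 0 + 7\right) \left(- \frac{19}{2} - 51\right) = \left(0 + 7\right) \left(- \frac{19}{2} - 51\right) = 7 \left(- \frac{121}{2}\right) = - \frac{847}{2}$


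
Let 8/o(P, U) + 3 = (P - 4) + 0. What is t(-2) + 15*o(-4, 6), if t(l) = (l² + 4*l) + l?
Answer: -186/11 ≈ -16.909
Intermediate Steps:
t(l) = l² + 5*l
o(P, U) = 8/(-7 + P) (o(P, U) = 8/(-3 + ((P - 4) + 0)) = 8/(-3 + ((-4 + P) + 0)) = 8/(-3 + (-4 + P)) = 8/(-7 + P))
t(-2) + 15*o(-4, 6) = -2*(5 - 2) + 15*(8/(-7 - 4)) = -2*3 + 15*(8/(-11)) = -6 + 15*(8*(-1/11)) = -6 + 15*(-8/11) = -6 - 120/11 = -186/11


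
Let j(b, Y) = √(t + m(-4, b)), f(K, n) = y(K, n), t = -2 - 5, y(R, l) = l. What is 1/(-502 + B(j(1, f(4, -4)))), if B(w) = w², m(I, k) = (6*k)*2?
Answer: -1/497 ≈ -0.0020121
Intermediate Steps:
t = -7
f(K, n) = n
m(I, k) = 12*k
j(b, Y) = √(-7 + 12*b)
1/(-502 + B(j(1, f(4, -4)))) = 1/(-502 + (√(-7 + 12*1))²) = 1/(-502 + (√(-7 + 12))²) = 1/(-502 + (√5)²) = 1/(-502 + 5) = 1/(-497) = -1/497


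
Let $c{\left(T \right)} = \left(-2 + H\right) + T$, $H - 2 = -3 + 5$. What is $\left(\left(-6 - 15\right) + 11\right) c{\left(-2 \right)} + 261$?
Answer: $261$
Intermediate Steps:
$H = 4$ ($H = 2 + \left(-3 + 5\right) = 2 + 2 = 4$)
$c{\left(T \right)} = 2 + T$ ($c{\left(T \right)} = \left(-2 + 4\right) + T = 2 + T$)
$\left(\left(-6 - 15\right) + 11\right) c{\left(-2 \right)} + 261 = \left(\left(-6 - 15\right) + 11\right) \left(2 - 2\right) + 261 = \left(-21 + 11\right) 0 + 261 = \left(-10\right) 0 + 261 = 0 + 261 = 261$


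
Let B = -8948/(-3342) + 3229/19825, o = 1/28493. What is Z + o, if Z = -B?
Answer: -2680950429962/943903994475 ≈ -2.8403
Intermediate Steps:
o = 1/28493 ≈ 3.5096e-5
B = 94092709/33127575 (B = -8948*(-1/3342) + 3229*(1/19825) = 4474/1671 + 3229/19825 = 94092709/33127575 ≈ 2.8403)
Z = -94092709/33127575 (Z = -1*94092709/33127575 = -94092709/33127575 ≈ -2.8403)
Z + o = -94092709/33127575 + 1/28493 = -2680950429962/943903994475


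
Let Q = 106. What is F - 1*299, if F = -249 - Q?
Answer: -654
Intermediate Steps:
F = -355 (F = -249 - 1*106 = -249 - 106 = -355)
F - 1*299 = -355 - 1*299 = -355 - 299 = -654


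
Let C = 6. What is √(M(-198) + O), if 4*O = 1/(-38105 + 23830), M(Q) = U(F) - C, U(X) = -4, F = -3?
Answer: I*√326041571/5710 ≈ 3.1623*I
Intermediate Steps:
M(Q) = -10 (M(Q) = -4 - 1*6 = -4 - 6 = -10)
O = -1/57100 (O = 1/(4*(-38105 + 23830)) = (¼)/(-14275) = (¼)*(-1/14275) = -1/57100 ≈ -1.7513e-5)
√(M(-198) + O) = √(-10 - 1/57100) = √(-571001/57100) = I*√326041571/5710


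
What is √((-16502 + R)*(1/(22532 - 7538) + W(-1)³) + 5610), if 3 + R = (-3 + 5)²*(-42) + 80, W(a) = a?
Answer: √11318436426/714 ≈ 149.00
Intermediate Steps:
R = -91 (R = -3 + ((-3 + 5)²*(-42) + 80) = -3 + (2²*(-42) + 80) = -3 + (4*(-42) + 80) = -3 + (-168 + 80) = -3 - 88 = -91)
√((-16502 + R)*(1/(22532 - 7538) + W(-1)³) + 5610) = √((-16502 - 91)*(1/(22532 - 7538) + (-1)³) + 5610) = √(-16593*(1/14994 - 1) + 5610) = √(-16593*(-14993/14994) + 5610) = √(82926283/4998 + 5610) = √(110965063/4998) = √11318436426/714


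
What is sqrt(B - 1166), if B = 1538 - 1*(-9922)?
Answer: sqrt(10294) ≈ 101.46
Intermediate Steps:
B = 11460 (B = 1538 + 9922 = 11460)
sqrt(B - 1166) = sqrt(11460 - 1166) = sqrt(10294)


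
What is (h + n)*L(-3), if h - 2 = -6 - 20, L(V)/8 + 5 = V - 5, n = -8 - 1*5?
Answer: 3848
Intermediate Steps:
n = -13 (n = -8 - 5 = -13)
L(V) = -80 + 8*V (L(V) = -40 + 8*(V - 5) = -40 + 8*(-5 + V) = -40 + (-40 + 8*V) = -80 + 8*V)
h = -24 (h = 2 + (-6 - 20) = 2 - 26 = -24)
(h + n)*L(-3) = (-24 - 13)*(-80 + 8*(-3)) = -37*(-80 - 24) = -37*(-104) = 3848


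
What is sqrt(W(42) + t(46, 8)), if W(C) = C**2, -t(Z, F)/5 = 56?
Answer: 2*sqrt(371) ≈ 38.523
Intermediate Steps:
t(Z, F) = -280 (t(Z, F) = -5*56 = -280)
sqrt(W(42) + t(46, 8)) = sqrt(42**2 - 280) = sqrt(1764 - 280) = sqrt(1484) = 2*sqrt(371)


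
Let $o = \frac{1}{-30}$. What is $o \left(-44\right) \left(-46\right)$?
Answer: $- \frac{1012}{15} \approx -67.467$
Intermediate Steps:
$o = - \frac{1}{30} \approx -0.033333$
$o \left(-44\right) \left(-46\right) = \left(- \frac{1}{30}\right) \left(-44\right) \left(-46\right) = \frac{22}{15} \left(-46\right) = - \frac{1012}{15}$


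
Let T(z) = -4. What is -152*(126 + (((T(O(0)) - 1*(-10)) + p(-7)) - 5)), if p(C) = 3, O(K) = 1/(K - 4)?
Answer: -19760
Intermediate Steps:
O(K) = 1/(-4 + K)
-152*(126 + (((T(O(0)) - 1*(-10)) + p(-7)) - 5)) = -152*(126 + (((-4 - 1*(-10)) + 3) - 5)) = -152*(126 + (((-4 + 10) + 3) - 5)) = -152*(126 + ((6 + 3) - 5)) = -152*(126 + (9 - 5)) = -152*(126 + 4) = -152*130 = -19760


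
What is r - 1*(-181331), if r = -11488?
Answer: 169843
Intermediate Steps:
r - 1*(-181331) = -11488 - 1*(-181331) = -11488 + 181331 = 169843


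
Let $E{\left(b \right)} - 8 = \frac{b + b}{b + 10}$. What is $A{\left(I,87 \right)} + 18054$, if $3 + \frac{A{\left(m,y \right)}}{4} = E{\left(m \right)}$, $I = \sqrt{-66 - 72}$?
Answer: $\frac{2151358}{119} + \frac{40 i \sqrt{138}}{119} \approx 18079.0 + 3.9487 i$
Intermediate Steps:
$I = i \sqrt{138}$ ($I = \sqrt{-138} = i \sqrt{138} \approx 11.747 i$)
$E{\left(b \right)} = 8 + \frac{2 b}{10 + b}$ ($E{\left(b \right)} = 8 + \frac{b + b}{b + 10} = 8 + \frac{2 b}{10 + b}$)
$A{\left(m,y \right)} = -12 + \frac{40 \left(8 + m\right)}{10 + m}$ ($A{\left(m,y \right)} = -12 + 4 \frac{10 \left(8 + m\right)}{10 + m} = -12 + \frac{40 \left(8 + m\right)}{10 + m}$)
$A{\left(I,87 \right)} + 18054 = \frac{4 \left(50 + 7 i \sqrt{138}\right)}{10 + i \sqrt{138}} + 18054 = 18054 + \frac{4 \left(50 + 7 i \sqrt{138}\right)}{10 + i \sqrt{138}}$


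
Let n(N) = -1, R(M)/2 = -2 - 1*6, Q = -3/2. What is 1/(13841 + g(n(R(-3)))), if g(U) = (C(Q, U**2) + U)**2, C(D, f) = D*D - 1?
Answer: 16/221457 ≈ 7.2249e-5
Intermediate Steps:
Q = -3/2 (Q = -3*1/2 = -3/2 ≈ -1.5000)
R(M) = -16 (R(M) = 2*(-2 - 1*6) = 2*(-2 - 6) = 2*(-8) = -16)
C(D, f) = -1 + D**2 (C(D, f) = D**2 - 1 = -1 + D**2)
g(U) = (5/4 + U)**2 (g(U) = ((-1 + (-3/2)**2) + U)**2 = ((-1 + 9/4) + U)**2 = (5/4 + U)**2)
1/(13841 + g(n(R(-3)))) = 1/(13841 + (5 + 4*(-1))**2/16) = 1/(13841 + (5 - 4)**2/16) = 1/(13841 + (1/16)*1**2) = 1/(13841 + (1/16)*1) = 1/(13841 + 1/16) = 1/(221457/16) = 16/221457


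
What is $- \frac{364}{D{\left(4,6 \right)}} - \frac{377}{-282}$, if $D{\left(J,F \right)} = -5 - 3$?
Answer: $\frac{6604}{141} \approx 46.837$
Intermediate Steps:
$D{\left(J,F \right)} = -8$
$- \frac{364}{D{\left(4,6 \right)}} - \frac{377}{-282} = - \frac{364}{-8} - \frac{377}{-282} = \left(-364\right) \left(- \frac{1}{8}\right) - - \frac{377}{282} = \frac{91}{2} + \frac{377}{282} = \frac{6604}{141}$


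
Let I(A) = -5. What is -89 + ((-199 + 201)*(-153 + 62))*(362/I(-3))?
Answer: 65439/5 ≈ 13088.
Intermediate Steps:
-89 + ((-199 + 201)*(-153 + 62))*(362/I(-3)) = -89 + ((-199 + 201)*(-153 + 62))*(362/(-5)) = -89 + (2*(-91))*(362*(-⅕)) = -89 - 182*(-362/5) = -89 + 65884/5 = 65439/5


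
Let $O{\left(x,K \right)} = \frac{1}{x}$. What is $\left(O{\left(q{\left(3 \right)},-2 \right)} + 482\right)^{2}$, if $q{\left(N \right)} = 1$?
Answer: $233289$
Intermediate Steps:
$\left(O{\left(q{\left(3 \right)},-2 \right)} + 482\right)^{2} = \left(1^{-1} + 482\right)^{2} = \left(1 + 482\right)^{2} = 483^{2} = 233289$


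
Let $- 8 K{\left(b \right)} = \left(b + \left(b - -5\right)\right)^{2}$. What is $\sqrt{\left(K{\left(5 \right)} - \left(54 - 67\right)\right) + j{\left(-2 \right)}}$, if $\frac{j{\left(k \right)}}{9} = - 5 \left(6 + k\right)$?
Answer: $\frac{i \sqrt{3122}}{4} \approx 13.969 i$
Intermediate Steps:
$j{\left(k \right)} = -270 - 45 k$ ($j{\left(k \right)} = 9 \left(- 5 \left(6 + k\right)\right) = 9 \left(-30 - 5 k\right) = -270 - 45 k$)
$K{\left(b \right)} = - \frac{\left(5 + 2 b\right)^{2}}{8}$ ($K{\left(b \right)} = - \frac{\left(b + \left(b - -5\right)\right)^{2}}{8} = - \frac{\left(b + \left(b + 5\right)\right)^{2}}{8} = - \frac{\left(b + \left(5 + b\right)\right)^{2}}{8} = - \frac{\left(5 + 2 b\right)^{2}}{8}$)
$\sqrt{\left(K{\left(5 \right)} - \left(54 - 67\right)\right) + j{\left(-2 \right)}} = \sqrt{\left(- \frac{\left(5 + 2 \cdot 5\right)^{2}}{8} - \left(54 - 67\right)\right) - 180} = \sqrt{\left(- \frac{\left(5 + 10\right)^{2}}{8} - \left(54 - 67\right)\right) + \left(-270 + 90\right)} = \sqrt{\left(- \frac{15^{2}}{8} - -13\right) - 180} = \sqrt{\left(\left(- \frac{1}{8}\right) 225 + 13\right) - 180} = \sqrt{\left(- \frac{225}{8} + 13\right) - 180} = \sqrt{- \frac{121}{8} - 180} = \sqrt{- \frac{1561}{8}} = \frac{i \sqrt{3122}}{4}$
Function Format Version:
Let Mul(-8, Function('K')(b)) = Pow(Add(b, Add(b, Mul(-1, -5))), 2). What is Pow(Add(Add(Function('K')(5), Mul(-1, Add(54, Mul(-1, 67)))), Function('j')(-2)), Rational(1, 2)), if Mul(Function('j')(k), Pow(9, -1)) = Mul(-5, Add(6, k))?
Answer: Mul(Rational(1, 4), I, Pow(3122, Rational(1, 2))) ≈ Mul(13.969, I)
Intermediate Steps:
Function('j')(k) = Add(-270, Mul(-45, k)) (Function('j')(k) = Mul(9, Mul(-5, Add(6, k))) = Mul(9, Add(-30, Mul(-5, k))) = Add(-270, Mul(-45, k)))
Function('K')(b) = Mul(Rational(-1, 8), Pow(Add(5, Mul(2, b)), 2)) (Function('K')(b) = Mul(Rational(-1, 8), Pow(Add(b, Add(b, Mul(-1, -5))), 2)) = Mul(Rational(-1, 8), Pow(Add(b, Add(b, 5)), 2)) = Mul(Rational(-1, 8), Pow(Add(b, Add(5, b)), 2)) = Mul(Rational(-1, 8), Pow(Add(5, Mul(2, b)), 2)))
Pow(Add(Add(Function('K')(5), Mul(-1, Add(54, Mul(-1, 67)))), Function('j')(-2)), Rational(1, 2)) = Pow(Add(Add(Mul(Rational(-1, 8), Pow(Add(5, Mul(2, 5)), 2)), Mul(-1, Add(54, Mul(-1, 67)))), Add(-270, Mul(-45, -2))), Rational(1, 2)) = Pow(Add(Add(Mul(Rational(-1, 8), Pow(Add(5, 10), 2)), Mul(-1, Add(54, -67))), Add(-270, 90)), Rational(1, 2)) = Pow(Add(Add(Mul(Rational(-1, 8), Pow(15, 2)), Mul(-1, -13)), -180), Rational(1, 2)) = Pow(Add(Add(Mul(Rational(-1, 8), 225), 13), -180), Rational(1, 2)) = Pow(Add(Add(Rational(-225, 8), 13), -180), Rational(1, 2)) = Pow(Add(Rational(-121, 8), -180), Rational(1, 2)) = Pow(Rational(-1561, 8), Rational(1, 2)) = Mul(Rational(1, 4), I, Pow(3122, Rational(1, 2)))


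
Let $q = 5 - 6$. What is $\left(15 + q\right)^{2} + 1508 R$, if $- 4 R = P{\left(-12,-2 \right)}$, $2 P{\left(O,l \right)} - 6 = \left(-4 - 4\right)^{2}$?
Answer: $-12999$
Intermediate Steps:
$q = -1$
$P{\left(O,l \right)} = 35$ ($P{\left(O,l \right)} = 3 + \frac{\left(-4 - 4\right)^{2}}{2} = 3 + \frac{\left(-8\right)^{2}}{2} = 3 + \frac{1}{2} \cdot 64 = 3 + 32 = 35$)
$R = - \frac{35}{4}$ ($R = \left(- \frac{1}{4}\right) 35 = - \frac{35}{4} \approx -8.75$)
$\left(15 + q\right)^{2} + 1508 R = \left(15 - 1\right)^{2} + 1508 \left(- \frac{35}{4}\right) = 14^{2} - 13195 = 196 - 13195 = -12999$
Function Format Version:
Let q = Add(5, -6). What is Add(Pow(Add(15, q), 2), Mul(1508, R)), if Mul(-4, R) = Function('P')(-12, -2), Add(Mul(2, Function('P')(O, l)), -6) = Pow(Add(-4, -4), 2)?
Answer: -12999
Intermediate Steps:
q = -1
Function('P')(O, l) = 35 (Function('P')(O, l) = Add(3, Mul(Rational(1, 2), Pow(Add(-4, -4), 2))) = Add(3, Mul(Rational(1, 2), Pow(-8, 2))) = Add(3, Mul(Rational(1, 2), 64)) = Add(3, 32) = 35)
R = Rational(-35, 4) (R = Mul(Rational(-1, 4), 35) = Rational(-35, 4) ≈ -8.7500)
Add(Pow(Add(15, q), 2), Mul(1508, R)) = Add(Pow(Add(15, -1), 2), Mul(1508, Rational(-35, 4))) = Add(Pow(14, 2), -13195) = Add(196, -13195) = -12999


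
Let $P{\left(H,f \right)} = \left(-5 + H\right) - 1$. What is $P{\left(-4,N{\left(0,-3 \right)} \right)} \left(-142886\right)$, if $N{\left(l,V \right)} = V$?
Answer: $1428860$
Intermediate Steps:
$P{\left(H,f \right)} = -6 + H$
$P{\left(-4,N{\left(0,-3 \right)} \right)} \left(-142886\right) = \left(-6 - 4\right) \left(-142886\right) = \left(-10\right) \left(-142886\right) = 1428860$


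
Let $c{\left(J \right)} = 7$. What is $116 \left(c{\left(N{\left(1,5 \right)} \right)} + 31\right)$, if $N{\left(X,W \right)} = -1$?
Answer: $4408$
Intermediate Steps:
$116 \left(c{\left(N{\left(1,5 \right)} \right)} + 31\right) = 116 \left(7 + 31\right) = 116 \cdot 38 = 4408$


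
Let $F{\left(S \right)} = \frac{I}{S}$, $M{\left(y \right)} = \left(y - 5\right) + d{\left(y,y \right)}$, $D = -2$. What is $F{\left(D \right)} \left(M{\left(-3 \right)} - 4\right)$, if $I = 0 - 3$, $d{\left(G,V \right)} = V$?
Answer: $- \frac{45}{2} \approx -22.5$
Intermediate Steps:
$I = -3$
$M{\left(y \right)} = -5 + 2 y$ ($M{\left(y \right)} = \left(y - 5\right) + y = \left(-5 + y\right) + y = -5 + 2 y$)
$F{\left(S \right)} = - \frac{3}{S}$
$F{\left(D \right)} \left(M{\left(-3 \right)} - 4\right) = - \frac{3}{-2} \left(\left(-5 + 2 \left(-3\right)\right) - 4\right) = \left(-3\right) \left(- \frac{1}{2}\right) \left(\left(-5 - 6\right) - 4\right) = \frac{3 \left(-11 - 4\right)}{2} = \frac{3}{2} \left(-15\right) = - \frac{45}{2}$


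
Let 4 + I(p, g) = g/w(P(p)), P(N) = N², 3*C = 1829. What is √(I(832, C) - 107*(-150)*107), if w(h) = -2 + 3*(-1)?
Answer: √386375415/15 ≈ 1310.4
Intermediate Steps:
C = 1829/3 (C = (⅓)*1829 = 1829/3 ≈ 609.67)
w(h) = -5 (w(h) = -2 - 3 = -5)
I(p, g) = -4 - g/5 (I(p, g) = -4 + g/(-5) = -4 + g*(-⅕) = -4 - g/5)
√(I(832, C) - 107*(-150)*107) = √((-4 - ⅕*1829/3) - 107*(-150)*107) = √((-4 - 1829/15) + 16050*107) = √(-1889/15 + 1717350) = √(25758361/15) = √386375415/15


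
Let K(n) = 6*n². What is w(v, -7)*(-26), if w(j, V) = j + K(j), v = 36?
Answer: -203112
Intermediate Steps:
w(j, V) = j + 6*j²
w(v, -7)*(-26) = (36*(1 + 6*36))*(-26) = (36*(1 + 216))*(-26) = (36*217)*(-26) = 7812*(-26) = -203112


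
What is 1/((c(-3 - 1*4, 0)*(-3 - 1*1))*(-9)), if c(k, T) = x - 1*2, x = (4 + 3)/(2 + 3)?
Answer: -5/108 ≈ -0.046296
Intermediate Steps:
x = 7/5 ≈ 1.4000
c(k, T) = -⅗ (c(k, T) = 7/5 - 1*2 = 7/5 - 2 = -⅗)
1/((c(-3 - 1*4, 0)*(-3 - 1*1))*(-9)) = 1/(-3*(-3 - 1*1)/5*(-9)) = 1/(-3*(-3 - 1)/5*(-9)) = 1/(-⅗*(-4)*(-9)) = 1/((12/5)*(-9)) = 1/(-108/5) = -5/108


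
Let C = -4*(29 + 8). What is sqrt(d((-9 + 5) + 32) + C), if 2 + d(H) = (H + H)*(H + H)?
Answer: sqrt(2986) ≈ 54.644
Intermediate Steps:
C = -148 (C = -4*37 = -148)
d(H) = -2 + 4*H**2 (d(H) = -2 + (H + H)*(H + H) = -2 + (2*H)*(2*H) = -2 + 4*H**2)
sqrt(d((-9 + 5) + 32) + C) = sqrt((-2 + 4*((-9 + 5) + 32)**2) - 148) = sqrt((-2 + 4*(-4 + 32)**2) - 148) = sqrt((-2 + 4*28**2) - 148) = sqrt((-2 + 4*784) - 148) = sqrt((-2 + 3136) - 148) = sqrt(3134 - 148) = sqrt(2986)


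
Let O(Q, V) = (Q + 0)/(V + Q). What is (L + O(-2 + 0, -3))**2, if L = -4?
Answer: 324/25 ≈ 12.960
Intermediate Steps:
O(Q, V) = Q/(Q + V)
(L + O(-2 + 0, -3))**2 = (-4 + (-2 + 0)/((-2 + 0) - 3))**2 = (-4 - 2/(-2 - 3))**2 = (-4 - 2/(-5))**2 = (-4 - 2*(-1/5))**2 = (-4 + 2/5)**2 = (-18/5)**2 = 324/25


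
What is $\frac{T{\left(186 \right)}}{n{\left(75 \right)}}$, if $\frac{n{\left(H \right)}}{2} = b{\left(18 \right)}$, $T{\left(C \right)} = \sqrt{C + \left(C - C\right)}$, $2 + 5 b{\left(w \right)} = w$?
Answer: $\frac{5 \sqrt{186}}{32} \approx 2.131$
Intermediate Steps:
$b{\left(w \right)} = - \frac{2}{5} + \frac{w}{5}$
$T{\left(C \right)} = \sqrt{C}$ ($T{\left(C \right)} = \sqrt{C + 0} = \sqrt{C}$)
$n{\left(H \right)} = \frac{32}{5}$ ($n{\left(H \right)} = 2 \left(- \frac{2}{5} + \frac{1}{5} \cdot 18\right) = 2 \left(- \frac{2}{5} + \frac{18}{5}\right) = 2 \cdot \frac{16}{5} = \frac{32}{5}$)
$\frac{T{\left(186 \right)}}{n{\left(75 \right)}} = \frac{\sqrt{186}}{\frac{32}{5}} = \sqrt{186} \cdot \frac{5}{32} = \frac{5 \sqrt{186}}{32}$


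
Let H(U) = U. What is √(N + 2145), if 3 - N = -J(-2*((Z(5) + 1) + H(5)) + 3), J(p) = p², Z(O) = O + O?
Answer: 7*√61 ≈ 54.672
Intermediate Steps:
Z(O) = 2*O
N = 844 (N = 3 - (-1)*(-2*((2*5 + 1) + 5) + 3)² = 3 - (-1)*(-2*((10 + 1) + 5) + 3)² = 3 - (-1)*(-2*(11 + 5) + 3)² = 3 - (-1)*(-2*16 + 3)² = 3 - (-1)*(-32 + 3)² = 3 - (-1)*(-29)² = 3 - (-1)*841 = 3 - 1*(-841) = 3 + 841 = 844)
√(N + 2145) = √(844 + 2145) = √2989 = 7*√61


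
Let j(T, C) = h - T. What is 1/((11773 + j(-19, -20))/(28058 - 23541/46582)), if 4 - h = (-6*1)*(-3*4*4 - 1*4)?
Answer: 1306974215/534947688 ≈ 2.4432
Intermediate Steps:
h = -308 (h = 4 - (-6*1)*(-3*4*4 - 1*4) = 4 - (-6)*(-12*4 - 4) = 4 - (-6)*(-48 - 4) = 4 - (-6)*(-52) = 4 - 1*312 = 4 - 312 = -308)
j(T, C) = -308 - T
1/((11773 + j(-19, -20))/(28058 - 23541/46582)) = 1/((11773 + (-308 - 1*(-19)))/(28058 - 23541/46582)) = 1/((11773 + (-308 + 19))/(28058 - 23541*1/46582)) = 1/((11773 - 289)/(28058 - 23541/46582)) = 1/(11484/(1306974215/46582)) = 1/(11484*(46582/1306974215)) = 1/(534947688/1306974215) = 1306974215/534947688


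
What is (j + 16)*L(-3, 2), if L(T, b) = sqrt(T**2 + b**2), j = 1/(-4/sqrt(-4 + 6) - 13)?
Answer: sqrt(13)*(2563 + 2*sqrt(2))/161 ≈ 57.461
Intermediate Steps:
j = 1/(-13 - 2*sqrt(2)) (j = 1/(-4*sqrt(2)/2 - 13) = 1/(-2*sqrt(2) - 13) = 1/(-13 - 2*sqrt(2)) ≈ -0.063177)
(j + 16)*L(-3, 2) = ((-13/161 + 2*sqrt(2)/161) + 16)*sqrt((-3)**2 + 2**2) = (2563/161 + 2*sqrt(2)/161)*sqrt(9 + 4) = (2563/161 + 2*sqrt(2)/161)*sqrt(13) = sqrt(13)*(2563/161 + 2*sqrt(2)/161)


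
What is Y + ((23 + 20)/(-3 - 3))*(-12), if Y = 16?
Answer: 102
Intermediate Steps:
Y + ((23 + 20)/(-3 - 3))*(-12) = 16 + ((23 + 20)/(-3 - 3))*(-12) = 16 + (43/(-6))*(-12) = 16 + (43*(-1/6))*(-12) = 16 - 43/6*(-12) = 16 + 86 = 102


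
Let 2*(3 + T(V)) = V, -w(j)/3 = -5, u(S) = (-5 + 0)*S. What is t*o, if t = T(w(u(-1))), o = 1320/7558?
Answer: 2970/3779 ≈ 0.78592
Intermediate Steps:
o = 660/3779 (o = 1320*(1/7558) = 660/3779 ≈ 0.17465)
u(S) = -5*S
w(j) = 15 (w(j) = -3*(-5) = 15)
T(V) = -3 + V/2
t = 9/2 (t = -3 + (1/2)*15 = -3 + 15/2 = 9/2 ≈ 4.5000)
t*o = (9/2)*(660/3779) = 2970/3779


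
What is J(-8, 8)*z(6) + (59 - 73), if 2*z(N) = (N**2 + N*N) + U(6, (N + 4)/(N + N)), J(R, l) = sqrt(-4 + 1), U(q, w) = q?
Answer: -14 + 39*I*sqrt(3) ≈ -14.0 + 67.55*I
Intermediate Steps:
J(R, l) = I*sqrt(3) (J(R, l) = sqrt(-3) = I*sqrt(3))
z(N) = 3 + N**2 (z(N) = ((N**2 + N*N) + 6)/2 = ((N**2 + N**2) + 6)/2 = (2*N**2 + 6)/2 = (6 + 2*N**2)/2 = 3 + N**2)
J(-8, 8)*z(6) + (59 - 73) = (I*sqrt(3))*(3 + 6**2) + (59 - 73) = (I*sqrt(3))*(3 + 36) - 14 = (I*sqrt(3))*39 - 14 = 39*I*sqrt(3) - 14 = -14 + 39*I*sqrt(3)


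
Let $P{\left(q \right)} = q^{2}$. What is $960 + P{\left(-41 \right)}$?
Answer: $2641$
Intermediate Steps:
$960 + P{\left(-41 \right)} = 960 + \left(-41\right)^{2} = 960 + 1681 = 2641$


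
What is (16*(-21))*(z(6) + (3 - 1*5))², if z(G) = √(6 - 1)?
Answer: -3024 + 1344*√5 ≈ -18.725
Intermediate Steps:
z(G) = √5
(16*(-21))*(z(6) + (3 - 1*5))² = (16*(-21))*(√5 + (3 - 1*5))² = -336*(√5 + (3 - 5))² = -336*(√5 - 2)² = -336*(-2 + √5)²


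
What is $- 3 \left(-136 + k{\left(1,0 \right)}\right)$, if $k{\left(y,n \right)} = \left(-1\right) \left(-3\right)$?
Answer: $399$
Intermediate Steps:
$k{\left(y,n \right)} = 3$
$- 3 \left(-136 + k{\left(1,0 \right)}\right) = - 3 \left(-136 + 3\right) = \left(-3\right) \left(-133\right) = 399$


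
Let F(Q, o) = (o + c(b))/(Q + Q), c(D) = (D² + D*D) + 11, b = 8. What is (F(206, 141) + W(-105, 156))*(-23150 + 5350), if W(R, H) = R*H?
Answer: 30029846000/103 ≈ 2.9155e+8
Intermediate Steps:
c(D) = 11 + 2*D² (c(D) = (D² + D²) + 11 = 2*D² + 11 = 11 + 2*D²)
F(Q, o) = (139 + o)/(2*Q) (F(Q, o) = (o + (11 + 2*8²))/(Q + Q) = (o + (11 + 2*64))/((2*Q)) = (o + (11 + 128))*(1/(2*Q)) = (o + 139)*(1/(2*Q)) = (139 + o)*(1/(2*Q)) = (139 + o)/(2*Q))
W(R, H) = H*R
(F(206, 141) + W(-105, 156))*(-23150 + 5350) = ((½)*(139 + 141)/206 + 156*(-105))*(-23150 + 5350) = ((½)*(1/206)*280 - 16380)*(-17800) = (70/103 - 16380)*(-17800) = -1687070/103*(-17800) = 30029846000/103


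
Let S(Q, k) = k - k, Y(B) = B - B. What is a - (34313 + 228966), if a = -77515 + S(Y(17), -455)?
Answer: -340794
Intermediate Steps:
Y(B) = 0
S(Q, k) = 0
a = -77515 (a = -77515 + 0 = -77515)
a - (34313 + 228966) = -77515 - (34313 + 228966) = -77515 - 1*263279 = -77515 - 263279 = -340794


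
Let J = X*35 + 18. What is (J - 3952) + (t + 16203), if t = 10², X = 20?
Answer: 13069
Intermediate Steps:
t = 100
J = 718 (J = 20*35 + 18 = 700 + 18 = 718)
(J - 3952) + (t + 16203) = (718 - 3952) + (100 + 16203) = -3234 + 16303 = 13069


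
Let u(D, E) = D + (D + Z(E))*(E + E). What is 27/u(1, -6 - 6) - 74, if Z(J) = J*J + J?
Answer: -236161/3191 ≈ -74.008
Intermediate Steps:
Z(J) = J + J**2 (Z(J) = J**2 + J = J + J**2)
u(D, E) = D + 2*E*(D + E*(1 + E)) (u(D, E) = D + (D + E*(1 + E))*(E + E) = D + (D + E*(1 + E))*(2*E) = D + 2*E*(D + E*(1 + E)))
27/u(1, -6 - 6) - 74 = 27/(1 + 2*1*(-6 - 6) + 2*(-6 - 6)**2*(1 + (-6 - 6))) - 74 = 27/(1 + 2*1*(-12) + 2*(-12)**2*(1 - 12)) - 74 = 27/(1 - 24 + 2*144*(-11)) - 74 = 27/(1 - 24 - 3168) - 74 = 27/(-3191) - 74 = 27*(-1/3191) - 74 = -27/3191 - 74 = -236161/3191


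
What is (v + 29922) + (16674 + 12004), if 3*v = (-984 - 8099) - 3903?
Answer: 162814/3 ≈ 54271.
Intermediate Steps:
v = -12986/3 (v = ((-984 - 8099) - 3903)/3 = (-9083 - 3903)/3 = (⅓)*(-12986) = -12986/3 ≈ -4328.7)
(v + 29922) + (16674 + 12004) = (-12986/3 + 29922) + (16674 + 12004) = 76780/3 + 28678 = 162814/3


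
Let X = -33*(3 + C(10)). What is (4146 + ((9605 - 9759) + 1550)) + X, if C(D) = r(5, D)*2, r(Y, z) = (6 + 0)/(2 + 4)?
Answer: 5377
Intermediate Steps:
r(Y, z) = 1 (r(Y, z) = 6/6 = 6*(⅙) = 1)
C(D) = 2 (C(D) = 1*2 = 2)
X = -165 (X = -33*(3 + 2) = -33*5 = -165)
(4146 + ((9605 - 9759) + 1550)) + X = (4146 + ((9605 - 9759) + 1550)) - 165 = (4146 + (-154 + 1550)) - 165 = (4146 + 1396) - 165 = 5542 - 165 = 5377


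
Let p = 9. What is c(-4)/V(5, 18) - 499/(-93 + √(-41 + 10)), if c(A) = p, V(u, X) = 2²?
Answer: 2127/280 + 499*I*√31/8680 ≈ 7.5964 + 0.32008*I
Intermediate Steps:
V(u, X) = 4
c(A) = 9
c(-4)/V(5, 18) - 499/(-93 + √(-41 + 10)) = 9/4 - 499/(-93 + √(-41 + 10)) = 9*(¼) - 499/(-93 + √(-31)) = 9/4 - 499/(-93 + I*√31)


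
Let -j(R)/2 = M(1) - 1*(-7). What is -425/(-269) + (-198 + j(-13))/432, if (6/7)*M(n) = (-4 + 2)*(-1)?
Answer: 187975/174312 ≈ 1.0784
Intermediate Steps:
M(n) = 7/3 (M(n) = 7*((-4 + 2)*(-1))/6 = 7*(-2*(-1))/6 = (7/6)*2 = 7/3)
j(R) = -56/3 (j(R) = -2*(7/3 - 1*(-7)) = -2*(7/3 + 7) = -2*28/3 = -56/3)
-425/(-269) + (-198 + j(-13))/432 = -425/(-269) + (-198 - 56/3)/432 = -425*(-1/269) - 650/3*1/432 = 425/269 - 325/648 = 187975/174312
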